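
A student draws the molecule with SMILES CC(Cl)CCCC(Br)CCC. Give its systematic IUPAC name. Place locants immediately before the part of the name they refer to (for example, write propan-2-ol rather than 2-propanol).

The longest continuous carbon chain has 9 atoms, so the parent hydride is nonane.
Choose the numbering such that the substituent locant set {2,6} is lower than {4,8} at the first point of difference.
With this numbering: a bromo group at C-6; a chloro group at C-2.
The substituents are ordered alphabetically, ignoring any di-/tri- multipliers.
Putting it together: 6-bromo-2-chlorononane.

6-bromo-2-chlorononane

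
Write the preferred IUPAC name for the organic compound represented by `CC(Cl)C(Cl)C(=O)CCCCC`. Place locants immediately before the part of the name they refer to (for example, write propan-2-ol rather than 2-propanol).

The longest chain bearing the carbonyl is 9 carbons long (nonane).
A ketone (C=O on an internal carbon) is the principal characteristic group, giving the suffix -one.
Choose the numbering such that numbering from this end puts the carbonyl group at C-4 rather than C-6.
This places the carbonyl at C-4; chloro groups at C-2 and C-3.
Putting it together: 2,3-dichlorononan-4-one.

2,3-dichlorononan-4-one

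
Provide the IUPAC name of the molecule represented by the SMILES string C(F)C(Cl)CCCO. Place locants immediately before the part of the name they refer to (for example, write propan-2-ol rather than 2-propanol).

4-chloro-5-fluoropentan-1-ol

The longest carbon chain that includes the –OH group has 5 carbons, so the parent hydride is pentane.
The highest-priority functional group is an alcohol (–OH), so the name ends in -ol.
Choose the numbering such that numbering from this end puts the hydroxyl group at C-1 rather than C-5.
That gives the hydroxyl at C-1; a chloro group at C-4; a fluoro group at C-5.
Substituent prefixes are cited in alphabetical order (multiplying prefixes like di-/tri- are ignored for ordering).
The name is 4-chloro-5-fluoropentan-1-ol.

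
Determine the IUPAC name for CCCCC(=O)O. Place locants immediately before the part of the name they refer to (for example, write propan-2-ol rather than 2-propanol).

pentanoic acid

The longest carbon chain that includes the –COOH group has 5 carbons, so the parent hydride is pentane.
A carboxylic acid (terminal –COOH) is the principal characteristic group, giving the suffix -oic acid.
Number the chain so that the carboxylic acid carbon is C-1 by definition.
Assembling the pieces gives pentanoic acid.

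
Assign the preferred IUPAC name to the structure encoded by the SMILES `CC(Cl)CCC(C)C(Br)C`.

The longest continuous carbon chain has 7 atoms, so the parent hydride is heptane.
The numbering direction is chosen so that the substituent locant set {2,3,6} is lower than {2,5,6} at the first point of difference.
That gives a bromo group at C-2; a chloro group at C-6; a methyl group at C-3.
The substituents are ordered alphabetically, ignoring any di-/tri- multipliers.
Putting it together: 2-bromo-6-chloro-3-methylheptane.

2-bromo-6-chloro-3-methylheptane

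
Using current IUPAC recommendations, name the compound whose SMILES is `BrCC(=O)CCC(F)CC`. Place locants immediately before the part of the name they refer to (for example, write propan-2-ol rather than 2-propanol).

The longest chain bearing the carbonyl is 7 carbons long (heptane).
A ketone (C=O on an internal carbon) is the principal characteristic group, giving the suffix -one.
Choose the numbering such that numbering from this end puts the carbonyl group at C-2 rather than C-6.
This places the carbonyl at C-2; a bromo group at C-1; a fluoro group at C-5.
Prefixes are listed alphabetically: bromo, fluoro.
Putting it together: 1-bromo-5-fluoroheptan-2-one.

1-bromo-5-fluoroheptan-2-one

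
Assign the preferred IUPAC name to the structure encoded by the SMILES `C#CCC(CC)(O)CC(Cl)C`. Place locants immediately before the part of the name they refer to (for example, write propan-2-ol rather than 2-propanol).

The longest chain bearing the –OH group and the multiple bond is 7 carbons long (heptane).
The highest-priority functional group is an alcohol (–OH), so the name ends in -ol.
The chain contains a C≡C triple bond, so the unsaturation ending is -yne.
Choose the numbering such that numbering from this end puts the triple bond at C-1 rather than C-6.
This places the hydroxyl at C-4; the triple bond between C-1 and C-2; a chloro group at C-6; an ethyl group at C-4.
Prefixes are listed alphabetically: chloro, ethyl.
Putting it together: 6-chloro-4-ethylhept-1-yn-4-ol.

6-chloro-4-ethylhept-1-yn-4-ol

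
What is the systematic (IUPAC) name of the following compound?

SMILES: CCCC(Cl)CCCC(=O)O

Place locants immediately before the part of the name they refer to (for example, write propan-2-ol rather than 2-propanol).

5-chlorooctanoic acid

Counting along the main chain through the –COOH group gives 8 carbons: the parent is octane.
A carboxylic acid (terminal –COOH) is the principal characteristic group, giving the suffix -oic acid.
The numbering direction is chosen so that the carboxylic acid carbon is C-1 by definition.
That gives a chloro group at C-5.
Assembling the pieces gives 5-chlorooctanoic acid.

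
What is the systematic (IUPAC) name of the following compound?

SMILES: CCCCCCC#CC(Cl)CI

The longest carbon chain that includes the multiple bond has 10 carbons, so the parent hydride is decane.
The chain contains a C≡C triple bond, so the unsaturation ending is -yne.
The numbering direction is chosen so that numbering from this end puts the triple bond at C-3 rather than C-7.
This places the triple bond between C-3 and C-4; a chloro group at C-2; an iodo group at C-1.
The substituents are ordered alphabetically, ignoring any di-/tri- multipliers.
Putting it together: 2-chloro-1-iododec-3-yne.

2-chloro-1-iododec-3-yne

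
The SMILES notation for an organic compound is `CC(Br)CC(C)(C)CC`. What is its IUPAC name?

The parent chain contains 6 carbons (hexane).
Choose the numbering such that the substituent locant set {2,4,4} is lower than {3,3,5} at the first point of difference.
With this numbering: a bromo group at C-2; two methyl groups at C-4.
Prefixes are listed alphabetically: bromo, methyl.
The name is 2-bromo-4,4-dimethylhexane.

2-bromo-4,4-dimethylhexane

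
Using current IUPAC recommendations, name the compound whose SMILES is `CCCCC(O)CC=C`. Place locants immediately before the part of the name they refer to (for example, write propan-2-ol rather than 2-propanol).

oct-1-en-4-ol

The longest carbon chain that includes the –OH group and the multiple bond has 8 carbons, so the parent hydride is octane.
The principal characteristic group is an alcohol (–OH), named with the suffix -ol.
There is one C=C double bond, indicated by the ending -ene.
Number the chain so that numbering from this end puts the hydroxyl group at C-4 rather than C-5.
With this numbering: the hydroxyl at C-4; the double bond between C-1 and C-2.
The name is oct-1-en-4-ol.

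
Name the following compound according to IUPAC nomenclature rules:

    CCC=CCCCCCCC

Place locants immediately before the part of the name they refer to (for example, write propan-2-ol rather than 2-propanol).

The longest carbon chain that includes the multiple bond has 11 carbons, so the parent hydride is undecane.
There is one C=C double bond, indicated by the ending -ene.
Number the chain so that numbering from this end puts the double bond at C-3 rather than C-8.
This places the double bond between C-3 and C-4.
The name is undec-3-ene.

undec-3-ene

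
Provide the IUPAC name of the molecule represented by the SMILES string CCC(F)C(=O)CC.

Counting along the main chain through the carbonyl gives 6 carbons: the parent is hexane.
The highest-priority functional group is a ketone (C=O on an internal carbon), so the name ends in -one.
The numbering direction is chosen so that numbering from this end puts the carbonyl group at C-3 rather than C-4.
That gives the carbonyl at C-3; a fluoro group at C-4.
Assembling the pieces gives 4-fluorohexan-3-one.

4-fluorohexan-3-one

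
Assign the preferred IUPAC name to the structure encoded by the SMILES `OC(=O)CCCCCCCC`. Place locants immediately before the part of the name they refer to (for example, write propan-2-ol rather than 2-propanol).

The longest chain bearing the –COOH group is 9 carbons long (nonane).
A carboxylic acid (terminal –COOH) is the principal characteristic group, giving the suffix -oic acid.
Number the chain so that the carboxylic acid carbon is C-1 by definition.
Putting it together: nonanoic acid.

nonanoic acid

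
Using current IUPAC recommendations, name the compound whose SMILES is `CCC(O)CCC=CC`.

The longest chain bearing the –OH group and the multiple bond is 8 carbons long (octane).
An alcohol (–OH) is the principal characteristic group, giving the suffix -ol.
There is one C=C double bond, indicated by the ending -ene.
Number the chain so that numbering from this end puts the hydroxyl group at C-3 rather than C-6.
That gives the hydroxyl at C-3; the double bond between C-6 and C-7.
Putting it together: oct-6-en-3-ol.

oct-6-en-3-ol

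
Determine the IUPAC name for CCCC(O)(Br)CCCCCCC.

4-bromoundecan-4-ol

Counting along the main chain through the –OH group gives 11 carbons: the parent is undecane.
The highest-priority functional group is an alcohol (–OH), so the name ends in -ol.
The numbering direction is chosen so that numbering from this end puts the hydroxyl group at C-4 rather than C-8.
That gives the hydroxyl at C-4; a bromo group at C-4.
Putting it together: 4-bromoundecan-4-ol.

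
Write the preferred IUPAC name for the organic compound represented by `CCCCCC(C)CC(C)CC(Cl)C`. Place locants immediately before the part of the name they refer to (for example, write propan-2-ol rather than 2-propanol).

2-chloro-4,6-dimethylundecane

The parent chain contains 11 carbons (undecane).
Number the chain so that the substituent locant set {2,4,6} is lower than {6,8,10} at the first point of difference.
With this numbering: a chloro group at C-2; methyl groups at C-4 and C-6.
The substituents are ordered alphabetically, ignoring any di-/tri- multipliers.
Putting it together: 2-chloro-4,6-dimethylundecane.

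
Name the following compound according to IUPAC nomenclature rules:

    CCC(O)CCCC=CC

The longest chain bearing the –OH group and the multiple bond is 9 carbons long (nonane).
An alcohol (–OH) is the principal characteristic group, giving the suffix -ol.
The chain contains a C=C double bond, so the unsaturation ending is -ene.
The numbering direction is chosen so that numbering from this end puts the hydroxyl group at C-3 rather than C-7.
That gives the hydroxyl at C-3; the double bond between C-7 and C-8.
The name is non-7-en-3-ol.

non-7-en-3-ol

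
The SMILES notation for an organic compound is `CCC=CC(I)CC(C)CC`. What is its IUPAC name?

5-iodo-7-methylnon-3-ene

Counting along the main chain through the multiple bond gives 9 carbons: the parent is nonane.
There is one C=C double bond, indicated by the ending -ene.
Choose the numbering such that numbering from this end puts the double bond at C-3 rather than C-6.
With this numbering: the double bond between C-3 and C-4; an iodo group at C-5; a methyl group at C-7.
Substituent prefixes are cited in alphabetical order (multiplying prefixes like di-/tri- are ignored for ordering).
The name is 5-iodo-7-methylnon-3-ene.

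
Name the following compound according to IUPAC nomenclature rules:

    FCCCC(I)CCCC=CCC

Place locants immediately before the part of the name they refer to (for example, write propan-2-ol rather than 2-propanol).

The longest carbon chain that includes the multiple bond has 11 carbons, so the parent hydride is undecane.
A C=C double bond in the chain gives the infix -ene-.
The numbering direction is chosen so that numbering from this end puts the double bond at C-3 rather than C-8.
This places the double bond between C-3 and C-4; a fluoro group at C-11; an iodo group at C-8.
The substituents are ordered alphabetically, ignoring any di-/tri- multipliers.
Putting it together: 11-fluoro-8-iodoundec-3-ene.

11-fluoro-8-iodoundec-3-ene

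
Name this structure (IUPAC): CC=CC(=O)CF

The longest carbon chain that includes the carbonyl and the multiple bond has 5 carbons, so the parent hydride is pentane.
The highest-priority functional group is a ketone (C=O on an internal carbon), so the name ends in -one.
There is one C=C double bond, indicated by the ending -ene.
The numbering direction is chosen so that numbering from this end puts the carbonyl group at C-2 rather than C-4.
This places the carbonyl at C-2; the double bond between C-3 and C-4; a fluoro group at C-1.
Assembling the pieces gives 1-fluoropent-3-en-2-one.

1-fluoropent-3-en-2-one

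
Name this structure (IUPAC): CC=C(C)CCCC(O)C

Counting along the main chain through the –OH group and the multiple bond gives 8 carbons: the parent is octane.
The principal characteristic group is an alcohol (–OH), named with the suffix -ol.
A C=C double bond in the chain gives the infix -ene-.
The numbering direction is chosen so that numbering from this end puts the hydroxyl group at C-2 rather than C-7.
With this numbering: the hydroxyl at C-2; the double bond between C-6 and C-7; a methyl group at C-6.
Assembling the pieces gives 6-methyloct-6-en-2-ol.

6-methyloct-6-en-2-ol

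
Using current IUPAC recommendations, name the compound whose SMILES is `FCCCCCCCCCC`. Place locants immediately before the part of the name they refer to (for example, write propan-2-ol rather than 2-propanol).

1-fluorodecane

The parent chain contains 10 carbons (decane).
The numbering direction is chosen so that the substituent locant set {1} is lower than {10} at the first point of difference.
That gives a fluoro group at C-1.
Assembling the pieces gives 1-fluorodecane.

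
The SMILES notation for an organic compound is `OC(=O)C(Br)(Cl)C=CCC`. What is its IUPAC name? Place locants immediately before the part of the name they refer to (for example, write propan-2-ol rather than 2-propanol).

Counting along the main chain through the –COOH group and the multiple bond gives 6 carbons: the parent is hexane.
The highest-priority functional group is a carboxylic acid (terminal –COOH), so the name ends in -oic acid.
There is one C=C double bond, indicated by the ending -ene.
The numbering direction is chosen so that the carboxylic acid carbon is C-1 by definition.
That gives the double bond between C-3 and C-4; a bromo group at C-2; a chloro group at C-2.
Substituent prefixes are cited in alphabetical order (multiplying prefixes like di-/tri- are ignored for ordering).
Assembling the pieces gives 2-bromo-2-chlorohex-3-enoic acid.

2-bromo-2-chlorohex-3-enoic acid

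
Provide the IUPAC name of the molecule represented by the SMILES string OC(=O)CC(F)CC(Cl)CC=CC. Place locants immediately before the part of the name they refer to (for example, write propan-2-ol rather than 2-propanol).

5-chloro-3-fluoronon-7-enoic acid

The longest carbon chain that includes the –COOH group and the multiple bond has 9 carbons, so the parent hydride is nonane.
A carboxylic acid (terminal –COOH) is the principal characteristic group, giving the suffix -oic acid.
There is one C=C double bond, indicated by the ending -ene.
Number the chain so that the carboxylic acid carbon is C-1 by definition.
This places the double bond between C-7 and C-8; a chloro group at C-5; a fluoro group at C-3.
Substituent prefixes are cited in alphabetical order (multiplying prefixes like di-/tri- are ignored for ordering).
Assembling the pieces gives 5-chloro-3-fluoronon-7-enoic acid.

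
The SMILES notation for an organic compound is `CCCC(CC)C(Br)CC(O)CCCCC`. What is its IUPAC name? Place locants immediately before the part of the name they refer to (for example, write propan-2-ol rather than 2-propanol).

8-bromo-9-ethyldodecan-6-ol

The longest chain bearing the –OH group is 12 carbons long (dodecane).
The principal characteristic group is an alcohol (–OH), named with the suffix -ol.
The numbering direction is chosen so that numbering from this end puts the hydroxyl group at C-6 rather than C-7.
With this numbering: the hydroxyl at C-6; a bromo group at C-8; an ethyl group at C-9.
The substituents are ordered alphabetically, ignoring any di-/tri- multipliers.
Putting it together: 8-bromo-9-ethyldodecan-6-ol.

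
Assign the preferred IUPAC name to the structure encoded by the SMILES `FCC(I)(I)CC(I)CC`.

The longest carbon chain is 6 atoms: the parent is hexane.
Choose the numbering such that the substituent locant set {1,2,2,4} is lower than {3,5,5,6} at the first point of difference.
This places a fluoro group at C-1; iodo groups at C-2 (×2) and C-4.
Substituent prefixes are cited in alphabetical order (multiplying prefixes like di-/tri- are ignored for ordering).
Putting it together: 1-fluoro-2,2,4-triiodohexane.

1-fluoro-2,2,4-triiodohexane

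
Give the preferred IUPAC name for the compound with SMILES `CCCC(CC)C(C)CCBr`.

The longest continuous carbon chain has 7 atoms, so the parent hydride is heptane.
The numbering direction is chosen so that the substituent locant set {1,3,4} is lower than {4,5,7} at the first point of difference.
This places a bromo group at C-1; an ethyl group at C-4; a methyl group at C-3.
Substituent prefixes are cited in alphabetical order (multiplying prefixes like di-/tri- are ignored for ordering).
Putting it together: 1-bromo-4-ethyl-3-methylheptane.

1-bromo-4-ethyl-3-methylheptane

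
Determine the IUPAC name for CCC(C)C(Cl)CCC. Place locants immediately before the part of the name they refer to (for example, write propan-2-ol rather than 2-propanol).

4-chloro-3-methylheptane

The longest carbon chain is 7 atoms: the parent is heptane.
Number the chain so that the substituent locant set {3,4} is lower than {4,5} at the first point of difference.
With this numbering: a chloro group at C-4; a methyl group at C-3.
Prefixes are listed alphabetically: chloro, methyl.
The name is 4-chloro-3-methylheptane.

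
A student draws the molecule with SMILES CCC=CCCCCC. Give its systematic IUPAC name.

The longest carbon chain that includes the multiple bond has 9 carbons, so the parent hydride is nonane.
A C=C double bond in the chain gives the infix -ene-.
Choose the numbering such that numbering from this end puts the double bond at C-3 rather than C-6.
That gives the double bond between C-3 and C-4.
The name is non-3-ene.

non-3-ene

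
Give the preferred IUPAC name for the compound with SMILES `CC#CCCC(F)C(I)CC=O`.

The longest carbon chain that includes the –CHO group and the multiple bond has 9 carbons, so the parent hydride is nonane.
The principal characteristic group is an aldehyde (terminal –CHO), named with the suffix -al.
The chain contains a C≡C triple bond, so the unsaturation ending is -yne.
The numbering direction is chosen so that the aldehyde carbon is C-1 by definition.
With this numbering: the triple bond between C-7 and C-8; a fluoro group at C-4; an iodo group at C-3.
The substituents are ordered alphabetically, ignoring any di-/tri- multipliers.
The name is 4-fluoro-3-iodonon-7-ynal.

4-fluoro-3-iodonon-7-ynal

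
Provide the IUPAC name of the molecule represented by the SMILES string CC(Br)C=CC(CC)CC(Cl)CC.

2-bromo-7-chloro-5-ethylnon-3-ene

Counting along the main chain through the multiple bond gives 9 carbons: the parent is nonane.
A C=C double bond in the chain gives the infix -ene-.
The numbering direction is chosen so that numbering from this end puts the double bond at C-3 rather than C-6.
With this numbering: the double bond between C-3 and C-4; a bromo group at C-2; a chloro group at C-7; an ethyl group at C-5.
Substituent prefixes are cited in alphabetical order (multiplying prefixes like di-/tri- are ignored for ordering).
Assembling the pieces gives 2-bromo-7-chloro-5-ethylnon-3-ene.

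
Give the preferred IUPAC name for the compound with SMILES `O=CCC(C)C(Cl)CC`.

Counting along the main chain through the –CHO group gives 6 carbons: the parent is hexane.
The highest-priority functional group is an aldehyde (terminal –CHO), so the name ends in -al.
Number the chain so that the aldehyde carbon is C-1 by definition.
That gives a chloro group at C-4; a methyl group at C-3.
The substituents are ordered alphabetically, ignoring any di-/tri- multipliers.
Assembling the pieces gives 4-chloro-3-methylhexanal.

4-chloro-3-methylhexanal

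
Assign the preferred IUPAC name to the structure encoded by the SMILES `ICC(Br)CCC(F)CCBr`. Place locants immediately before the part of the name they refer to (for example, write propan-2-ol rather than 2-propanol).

The parent chain contains 7 carbons (heptane).
The numbering direction is chosen so that the substituent locant set {1,2,5,7} is lower than {1,3,6,7} at the first point of difference.
That gives bromo groups at C-2 and C-7; a fluoro group at C-5; an iodo group at C-1.
Substituent prefixes are cited in alphabetical order (multiplying prefixes like di-/tri- are ignored for ordering).
Putting it together: 2,7-dibromo-5-fluoro-1-iodoheptane.

2,7-dibromo-5-fluoro-1-iodoheptane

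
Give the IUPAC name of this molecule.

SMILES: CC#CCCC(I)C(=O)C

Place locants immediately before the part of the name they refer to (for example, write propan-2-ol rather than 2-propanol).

Counting along the main chain through the carbonyl and the multiple bond gives 8 carbons: the parent is octane.
The principal characteristic group is a ketone (C=O on an internal carbon), named with the suffix -one.
A C≡C triple bond in the chain gives the infix -yne-.
Number the chain so that numbering from this end puts the carbonyl group at C-2 rather than C-7.
This places the carbonyl at C-2; the triple bond between C-6 and C-7; an iodo group at C-3.
The name is 3-iodooct-6-yn-2-one.

3-iodooct-6-yn-2-one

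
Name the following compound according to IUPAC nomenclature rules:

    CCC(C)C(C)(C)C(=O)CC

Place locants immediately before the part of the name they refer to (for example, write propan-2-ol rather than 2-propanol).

4,4,5-trimethylheptan-3-one

The longest chain bearing the carbonyl is 7 carbons long (heptane).
The highest-priority functional group is a ketone (C=O on an internal carbon), so the name ends in -one.
The numbering direction is chosen so that numbering from this end puts the carbonyl group at C-3 rather than C-5.
With this numbering: the carbonyl at C-3; methyl groups at C-4 (×2) and C-5.
The name is 4,4,5-trimethylheptan-3-one.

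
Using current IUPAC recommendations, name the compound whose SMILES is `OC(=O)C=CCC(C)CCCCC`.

5-methyldec-2-enoic acid

Counting along the main chain through the –COOH group and the multiple bond gives 10 carbons: the parent is decane.
The highest-priority functional group is a carboxylic acid (terminal –COOH), so the name ends in -oic acid.
There is one C=C double bond, indicated by the ending -ene.
The numbering direction is chosen so that the carboxylic acid carbon is C-1 by definition.
With this numbering: the double bond between C-2 and C-3; a methyl group at C-5.
Assembling the pieces gives 5-methyldec-2-enoic acid.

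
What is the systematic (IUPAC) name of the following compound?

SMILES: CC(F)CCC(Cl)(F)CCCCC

5-chloro-2,5-difluorodecane

The longest carbon chain is 10 atoms: the parent is decane.
The numbering direction is chosen so that the substituent locant set {2,5,5} is lower than {6,6,9} at the first point of difference.
This places a chloro group at C-5; fluoro groups at C-2 and C-5.
Prefixes are listed alphabetically: chloro, fluoro.
Putting it together: 5-chloro-2,5-difluorodecane.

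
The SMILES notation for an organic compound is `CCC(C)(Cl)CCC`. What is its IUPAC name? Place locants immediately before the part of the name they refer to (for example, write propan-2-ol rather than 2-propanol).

The longest continuous carbon chain has 6 atoms, so the parent hydride is hexane.
Choose the numbering such that the substituent locant set {3,3} is lower than {4,4} at the first point of difference.
With this numbering: a chloro group at C-3; a methyl group at C-3.
Substituent prefixes are cited in alphabetical order (multiplying prefixes like di-/tri- are ignored for ordering).
Assembling the pieces gives 3-chloro-3-methylhexane.

3-chloro-3-methylhexane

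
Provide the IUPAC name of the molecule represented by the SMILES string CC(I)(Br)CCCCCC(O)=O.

The longest chain bearing the –COOH group is 8 carbons long (octane).
A carboxylic acid (terminal –COOH) is the principal characteristic group, giving the suffix -oic acid.
The numbering direction is chosen so that the carboxylic acid carbon is C-1 by definition.
That gives a bromo group at C-7; an iodo group at C-7.
Prefixes are listed alphabetically: bromo, iodo.
Putting it together: 7-bromo-7-iodooctanoic acid.

7-bromo-7-iodooctanoic acid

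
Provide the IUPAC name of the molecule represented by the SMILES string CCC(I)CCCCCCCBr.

The parent chain contains 10 carbons (decane).
Choose the numbering such that the substituent locant set {1,8} is lower than {3,10} at the first point of difference.
With this numbering: a bromo group at C-1; an iodo group at C-8.
The substituents are ordered alphabetically, ignoring any di-/tri- multipliers.
Assembling the pieces gives 1-bromo-8-iododecane.

1-bromo-8-iododecane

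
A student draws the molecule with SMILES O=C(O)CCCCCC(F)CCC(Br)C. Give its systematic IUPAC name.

10-bromo-7-fluoroundecanoic acid

The longest carbon chain that includes the –COOH group has 11 carbons, so the parent hydride is undecane.
A carboxylic acid (terminal –COOH) is the principal characteristic group, giving the suffix -oic acid.
Choose the numbering such that the carboxylic acid carbon is C-1 by definition.
This places a bromo group at C-10; a fluoro group at C-7.
Prefixes are listed alphabetically: bromo, fluoro.
The name is 10-bromo-7-fluoroundecanoic acid.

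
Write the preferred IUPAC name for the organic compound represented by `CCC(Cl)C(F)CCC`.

3-chloro-4-fluoroheptane

The longest continuous carbon chain has 7 atoms, so the parent hydride is heptane.
Choose the numbering such that the substituent locant set {3,4} is lower than {4,5} at the first point of difference.
With this numbering: a chloro group at C-3; a fluoro group at C-4.
The substituents are ordered alphabetically, ignoring any di-/tri- multipliers.
Putting it together: 3-chloro-4-fluoroheptane.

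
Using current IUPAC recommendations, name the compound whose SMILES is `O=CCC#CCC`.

hex-3-ynal

The longest chain bearing the –CHO group and the multiple bond is 6 carbons long (hexane).
The highest-priority functional group is an aldehyde (terminal –CHO), so the name ends in -al.
There is one C≡C triple bond, indicated by the ending -yne.
Choose the numbering such that the aldehyde carbon is C-1 by definition.
That gives the triple bond between C-3 and C-4.
Putting it together: hex-3-ynal.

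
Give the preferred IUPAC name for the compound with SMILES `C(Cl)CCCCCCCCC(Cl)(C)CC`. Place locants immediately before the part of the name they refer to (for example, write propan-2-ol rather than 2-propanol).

The parent chain contains 12 carbons (dodecane).
Choose the numbering such that the substituent locant set {1,10,10} is lower than {3,3,12} at the first point of difference.
With this numbering: chloro groups at C-1 and C-10; a methyl group at C-10.
The substituents are ordered alphabetically, ignoring any di-/tri- multipliers.
Putting it together: 1,10-dichloro-10-methyldodecane.

1,10-dichloro-10-methyldodecane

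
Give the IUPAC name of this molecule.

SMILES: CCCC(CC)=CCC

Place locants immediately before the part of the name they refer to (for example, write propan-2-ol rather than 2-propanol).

4-ethylhept-3-ene

Counting along the main chain through the multiple bond gives 7 carbons: the parent is heptane.
The chain contains a C=C double bond, so the unsaturation ending is -ene.
Choose the numbering such that numbering from this end puts the double bond at C-3 rather than C-4.
That gives the double bond between C-3 and C-4; an ethyl group at C-4.
The name is 4-ethylhept-3-ene.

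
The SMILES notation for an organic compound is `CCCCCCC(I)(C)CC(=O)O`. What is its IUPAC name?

3-iodo-3-methylnonanoic acid

The longest chain bearing the –COOH group is 9 carbons long (nonane).
The principal characteristic group is a carboxylic acid (terminal –COOH), named with the suffix -oic acid.
Number the chain so that the carboxylic acid carbon is C-1 by definition.
That gives an iodo group at C-3; a methyl group at C-3.
The substituents are ordered alphabetically, ignoring any di-/tri- multipliers.
Assembling the pieces gives 3-iodo-3-methylnonanoic acid.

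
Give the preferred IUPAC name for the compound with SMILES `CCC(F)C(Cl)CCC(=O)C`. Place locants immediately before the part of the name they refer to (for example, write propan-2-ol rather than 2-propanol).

5-chloro-6-fluorooctan-2-one

The longest chain bearing the carbonyl is 8 carbons long (octane).
The principal characteristic group is a ketone (C=O on an internal carbon), named with the suffix -one.
Choose the numbering such that numbering from this end puts the carbonyl group at C-2 rather than C-7.
This places the carbonyl at C-2; a chloro group at C-5; a fluoro group at C-6.
Prefixes are listed alphabetically: chloro, fluoro.
The name is 5-chloro-6-fluorooctan-2-one.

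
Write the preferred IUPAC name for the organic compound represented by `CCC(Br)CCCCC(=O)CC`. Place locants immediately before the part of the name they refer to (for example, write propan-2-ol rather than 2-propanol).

The longest chain bearing the carbonyl is 10 carbons long (decane).
The principal characteristic group is a ketone (C=O on an internal carbon), named with the suffix -one.
Number the chain so that numbering from this end puts the carbonyl group at C-3 rather than C-8.
That gives the carbonyl at C-3; a bromo group at C-8.
Assembling the pieces gives 8-bromodecan-3-one.

8-bromodecan-3-one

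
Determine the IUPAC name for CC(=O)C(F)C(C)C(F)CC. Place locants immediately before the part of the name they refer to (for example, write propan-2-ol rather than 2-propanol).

The longest chain bearing the carbonyl is 7 carbons long (heptane).
A ketone (C=O on an internal carbon) is the principal characteristic group, giving the suffix -one.
The numbering direction is chosen so that numbering from this end puts the carbonyl group at C-2 rather than C-6.
That gives the carbonyl at C-2; fluoro groups at C-3 and C-5; a methyl group at C-4.
Prefixes are listed alphabetically: fluoro, methyl.
The name is 3,5-difluoro-4-methylheptan-2-one.

3,5-difluoro-4-methylheptan-2-one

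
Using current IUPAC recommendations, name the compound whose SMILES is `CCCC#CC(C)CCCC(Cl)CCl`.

Counting along the main chain through the multiple bond gives 11 carbons: the parent is undecane.
A C≡C triple bond in the chain gives the infix -yne-.
The numbering direction is chosen so that numbering from this end puts the triple bond at C-4 rather than C-7.
That gives the triple bond between C-4 and C-5; chloro groups at C-10 and C-11; a methyl group at C-6.
Substituent prefixes are cited in alphabetical order (multiplying prefixes like di-/tri- are ignored for ordering).
Assembling the pieces gives 10,11-dichloro-6-methylundec-4-yne.

10,11-dichloro-6-methylundec-4-yne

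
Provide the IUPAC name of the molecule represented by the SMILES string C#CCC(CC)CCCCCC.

The longest chain bearing the multiple bond is 10 carbons long (decane).
A C≡C triple bond in the chain gives the infix -yne-.
The numbering direction is chosen so that numbering from this end puts the triple bond at C-1 rather than C-9.
That gives the triple bond between C-1 and C-2; an ethyl group at C-4.
Putting it together: 4-ethyldec-1-yne.

4-ethyldec-1-yne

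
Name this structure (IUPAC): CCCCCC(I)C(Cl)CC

3-chloro-4-iodononane

The parent chain contains 9 carbons (nonane).
Number the chain so that the substituent locant set {3,4} is lower than {6,7} at the first point of difference.
With this numbering: a chloro group at C-3; an iodo group at C-4.
Substituent prefixes are cited in alphabetical order (multiplying prefixes like di-/tri- are ignored for ordering).
Putting it together: 3-chloro-4-iodononane.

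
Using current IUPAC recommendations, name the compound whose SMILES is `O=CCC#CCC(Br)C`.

Counting along the main chain through the –CHO group and the multiple bond gives 7 carbons: the parent is heptane.
An aldehyde (terminal –CHO) is the principal characteristic group, giving the suffix -al.
The chain contains a C≡C triple bond, so the unsaturation ending is -yne.
Number the chain so that the aldehyde carbon is C-1 by definition.
With this numbering: the triple bond between C-3 and C-4; a bromo group at C-6.
Putting it together: 6-bromohept-3-ynal.

6-bromohept-3-ynal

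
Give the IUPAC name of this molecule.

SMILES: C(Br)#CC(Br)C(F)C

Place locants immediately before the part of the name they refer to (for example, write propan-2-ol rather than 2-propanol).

The longest carbon chain that includes the multiple bond has 5 carbons, so the parent hydride is pentane.
The chain contains a C≡C triple bond, so the unsaturation ending is -yne.
The numbering direction is chosen so that numbering from this end puts the triple bond at C-1 rather than C-4.
This places the triple bond between C-1 and C-2; bromo groups at C-1 and C-3; a fluoro group at C-4.
The substituents are ordered alphabetically, ignoring any di-/tri- multipliers.
Putting it together: 1,3-dibromo-4-fluoropent-1-yne.

1,3-dibromo-4-fluoropent-1-yne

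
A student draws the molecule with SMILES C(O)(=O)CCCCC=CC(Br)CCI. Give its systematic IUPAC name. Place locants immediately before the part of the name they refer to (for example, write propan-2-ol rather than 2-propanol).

The longest carbon chain that includes the –COOH group and the multiple bond has 10 carbons, so the parent hydride is decane.
A carboxylic acid (terminal –COOH) is the principal characteristic group, giving the suffix -oic acid.
A C=C double bond in the chain gives the infix -ene-.
Choose the numbering such that the carboxylic acid carbon is C-1 by definition.
This places the double bond between C-6 and C-7; a bromo group at C-8; an iodo group at C-10.
Prefixes are listed alphabetically: bromo, iodo.
The name is 8-bromo-10-iododec-6-enoic acid.

8-bromo-10-iododec-6-enoic acid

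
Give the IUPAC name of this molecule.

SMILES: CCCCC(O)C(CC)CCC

4-ethylnonan-5-ol

Counting along the main chain through the –OH group gives 9 carbons: the parent is nonane.
The principal characteristic group is an alcohol (–OH), named with the suffix -ol.
Choose the numbering such that the substituent locant set {4} is lower than {6} at the first point of difference.
That gives the hydroxyl at C-5; an ethyl group at C-4.
Assembling the pieces gives 4-ethylnonan-5-ol.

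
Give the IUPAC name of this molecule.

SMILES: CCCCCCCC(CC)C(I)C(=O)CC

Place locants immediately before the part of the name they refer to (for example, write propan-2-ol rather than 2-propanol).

Counting along the main chain through the carbonyl gives 12 carbons: the parent is dodecane.
The highest-priority functional group is a ketone (C=O on an internal carbon), so the name ends in -one.
Choose the numbering such that numbering from this end puts the carbonyl group at C-3 rather than C-10.
With this numbering: the carbonyl at C-3; an ethyl group at C-5; an iodo group at C-4.
Prefixes are listed alphabetically: ethyl, iodo.
Putting it together: 5-ethyl-4-iodododecan-3-one.

5-ethyl-4-iodododecan-3-one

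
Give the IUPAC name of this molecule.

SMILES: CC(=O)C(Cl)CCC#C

3-chlorohept-6-yn-2-one

The longest carbon chain that includes the carbonyl and the multiple bond has 7 carbons, so the parent hydride is heptane.
The principal characteristic group is a ketone (C=O on an internal carbon), named with the suffix -one.
A C≡C triple bond in the chain gives the infix -yne-.
Choose the numbering such that numbering from this end puts the carbonyl group at C-2 rather than C-6.
With this numbering: the carbonyl at C-2; the triple bond between C-6 and C-7; a chloro group at C-3.
Assembling the pieces gives 3-chlorohept-6-yn-2-one.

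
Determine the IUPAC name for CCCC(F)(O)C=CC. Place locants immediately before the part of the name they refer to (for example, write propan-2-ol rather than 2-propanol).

4-fluorohept-2-en-4-ol

Counting along the main chain through the –OH group and the multiple bond gives 7 carbons: the parent is heptane.
An alcohol (–OH) is the principal characteristic group, giving the suffix -ol.
There is one C=C double bond, indicated by the ending -ene.
Number the chain so that numbering from this end puts the double bond at C-2 rather than C-5.
That gives the hydroxyl at C-4; the double bond between C-2 and C-3; a fluoro group at C-4.
Putting it together: 4-fluorohept-2-en-4-ol.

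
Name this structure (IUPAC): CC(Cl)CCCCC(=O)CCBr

The longest carbon chain that includes the carbonyl has 9 carbons, so the parent hydride is nonane.
The principal characteristic group is a ketone (C=O on an internal carbon), named with the suffix -one.
Choose the numbering such that numbering from this end puts the carbonyl group at C-3 rather than C-7.
This places the carbonyl at C-3; a bromo group at C-1; a chloro group at C-8.
Substituent prefixes are cited in alphabetical order (multiplying prefixes like di-/tri- are ignored for ordering).
Putting it together: 1-bromo-8-chlorononan-3-one.

1-bromo-8-chlorononan-3-one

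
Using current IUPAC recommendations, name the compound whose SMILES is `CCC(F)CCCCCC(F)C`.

The longest carbon chain is 10 atoms: the parent is decane.
Number the chain so that the substituent locant set {2,8} is lower than {3,9} at the first point of difference.
That gives fluoro groups at C-2 and C-8.
Putting it together: 2,8-difluorodecane.

2,8-difluorodecane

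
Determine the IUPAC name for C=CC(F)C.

The longest chain bearing the multiple bond is 4 carbons long (butane).
A C=C double bond in the chain gives the infix -ene-.
Number the chain so that numbering from this end puts the double bond at C-1 rather than C-3.
This places the double bond between C-1 and C-2; a fluoro group at C-3.
Putting it together: 3-fluorobut-1-ene.

3-fluorobut-1-ene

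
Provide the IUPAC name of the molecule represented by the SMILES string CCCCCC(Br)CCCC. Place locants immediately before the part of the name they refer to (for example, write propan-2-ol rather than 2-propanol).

5-bromodecane

The longest carbon chain is 10 atoms: the parent is decane.
The numbering direction is chosen so that the substituent locant set {5} is lower than {6} at the first point of difference.
With this numbering: a bromo group at C-5.
Assembling the pieces gives 5-bromodecane.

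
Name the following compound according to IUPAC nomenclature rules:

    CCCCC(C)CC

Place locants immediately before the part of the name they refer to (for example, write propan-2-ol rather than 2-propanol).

3-methylheptane

The longest carbon chain is 7 atoms: the parent is heptane.
Number the chain so that the substituent locant set {3} is lower than {5} at the first point of difference.
This places a methyl group at C-3.
The name is 3-methylheptane.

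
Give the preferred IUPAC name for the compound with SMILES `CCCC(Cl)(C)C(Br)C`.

2-bromo-3-chloro-3-methylhexane

The parent chain contains 6 carbons (hexane).
Choose the numbering such that the substituent locant set {2,3,3} is lower than {4,4,5} at the first point of difference.
This places a bromo group at C-2; a chloro group at C-3; a methyl group at C-3.
The substituents are ordered alphabetically, ignoring any di-/tri- multipliers.
Assembling the pieces gives 2-bromo-3-chloro-3-methylhexane.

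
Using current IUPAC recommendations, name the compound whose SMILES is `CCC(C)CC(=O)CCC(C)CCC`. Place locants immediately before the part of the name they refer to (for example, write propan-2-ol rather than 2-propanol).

3,8-dimethylundecan-5-one

Counting along the main chain through the carbonyl gives 11 carbons: the parent is undecane.
The highest-priority functional group is a ketone (C=O on an internal carbon), so the name ends in -one.
Number the chain so that numbering from this end puts the carbonyl group at C-5 rather than C-7.
This places the carbonyl at C-5; methyl groups at C-3 and C-8.
Assembling the pieces gives 3,8-dimethylundecan-5-one.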